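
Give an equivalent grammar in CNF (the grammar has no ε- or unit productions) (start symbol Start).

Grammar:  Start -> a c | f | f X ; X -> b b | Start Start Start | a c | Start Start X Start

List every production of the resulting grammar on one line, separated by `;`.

Introduce a nonterminal for each terminal appearing in a rule of length ≥ 2: X1 → a, X2 → c, X3 → f, X4 → b.
Binarize each right-hand side of length ≥ 3 by chaining fresh nonterminals (Y1, Y2, …): affected rules were X → Start Start Start; X → Start Start X Start.

Start -> X1 X2 | f | X3 X; X -> X4 X4 | Start Y1 | X1 X2 | Start Y2; X1 -> a; X2 -> c; X3 -> f; X4 -> b; Y1 -> Start Start; Y2 -> Start Y3; Y3 -> X Start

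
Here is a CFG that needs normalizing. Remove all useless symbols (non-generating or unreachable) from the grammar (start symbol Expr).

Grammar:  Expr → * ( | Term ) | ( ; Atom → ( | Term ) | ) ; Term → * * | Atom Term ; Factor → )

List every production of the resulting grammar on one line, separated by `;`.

Generating nonterminals: {Atom, Expr, Factor, Term}.
Reachable from Expr after that: {Atom, Expr, Term}.
Removed useless symbols: {Factor} and every production mentioning them.

Expr → * ( | Term ) | (; Atom → ( | Term ) | ); Term → * * | Atom Term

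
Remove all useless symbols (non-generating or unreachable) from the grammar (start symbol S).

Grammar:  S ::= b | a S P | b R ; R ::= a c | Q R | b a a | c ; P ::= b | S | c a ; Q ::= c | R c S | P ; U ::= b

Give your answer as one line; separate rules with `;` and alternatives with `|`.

S ::= b | a S P | b R; R ::= a c | Q R | b a a | c; P ::= b | S | c a; Q ::= c | R c S | P

Generating nonterminals: {P, Q, R, S, U}.
Reachable from S after that: {P, Q, R, S}.
Removed useless symbols: {U} and every production mentioning them.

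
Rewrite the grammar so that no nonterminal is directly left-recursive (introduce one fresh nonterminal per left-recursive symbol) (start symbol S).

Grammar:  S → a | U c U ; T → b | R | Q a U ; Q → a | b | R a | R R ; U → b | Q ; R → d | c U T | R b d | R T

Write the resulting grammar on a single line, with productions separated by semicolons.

Left recursion appears on R.
For R: α = {b d, T}, β = {d, c U T}. Rewrite as R → β R' and R' → α R' | ε.

S → a | U c U; T → b | R | Q a U; Q → a | b | R a | R R; U → b | Q; R → d R' | c U T R'; R' → b d R' | T R' | ε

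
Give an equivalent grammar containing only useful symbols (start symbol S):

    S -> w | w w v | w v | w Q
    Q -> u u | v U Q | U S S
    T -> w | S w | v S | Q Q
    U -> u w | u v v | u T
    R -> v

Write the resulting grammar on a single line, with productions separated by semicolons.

Generating nonterminals: {Q, R, S, T, U}.
Reachable from S after that: {Q, S, T, U}.
Removed useless symbols: {R} and every production mentioning them.

S -> w | w w v | w v | w Q; Q -> u u | v U Q | U S S; T -> w | S w | v S | Q Q; U -> u w | u v v | u T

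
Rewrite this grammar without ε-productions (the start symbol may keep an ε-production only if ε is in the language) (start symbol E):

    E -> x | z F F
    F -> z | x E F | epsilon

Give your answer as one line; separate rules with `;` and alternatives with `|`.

The nullable symbols are {F}.
ε ∉ L(G), so no ε-production is kept.
Expand every rule over subsets of its nullable positions: E → z F F gives z F F | z F | z. F → x E F gives x E F | x E.

E -> x | z F F | z F | z; F -> z | x E F | x E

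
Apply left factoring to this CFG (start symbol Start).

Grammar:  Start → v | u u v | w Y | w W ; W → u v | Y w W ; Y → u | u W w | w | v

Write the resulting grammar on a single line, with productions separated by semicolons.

Start has alternatives sharing prefix 'w': factor to Start → w Start1 with Start1 → Y | W.
Y has alternatives sharing prefix 'u': factor to Y → u Y1 with Y1 → ε | W w.

Start → v | u u v | w Start1; W → u v | Y w W; Y → w | v | u Y1; Start1 → Y | W; Y1 → ε | W w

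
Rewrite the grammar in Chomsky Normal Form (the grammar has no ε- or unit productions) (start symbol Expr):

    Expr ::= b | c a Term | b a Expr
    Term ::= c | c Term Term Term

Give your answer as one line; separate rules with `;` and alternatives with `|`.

Introduce a nonterminal for each terminal appearing in a rule of length ≥ 2: X1 → c, X2 → a, X3 → b.
Binarize each right-hand side of length ≥ 3 by chaining fresh nonterminals (Y1, Y2, …): affected rules were Expr → X1 X2 Term; Expr → X3 X2 Expr; Term → X1 Term Term Term.

Expr ::= b | X1 Y1 | X3 Y2; Term ::= c | X1 Y3; X1 ::= c; X2 ::= a; X3 ::= b; Y1 ::= X2 Term; Y2 ::= X2 Expr; Y3 ::= Term Y4; Y4 ::= Term Term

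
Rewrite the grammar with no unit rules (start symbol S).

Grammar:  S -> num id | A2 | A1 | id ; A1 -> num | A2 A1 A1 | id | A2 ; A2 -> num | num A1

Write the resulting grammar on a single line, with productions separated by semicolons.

Unit pairs: A1 ⇒* {A2}; S ⇒* {A1, A2}.
Replace each nonterminal's rules with the union of the non-unit rules of every nonterminal it unit-derives.

S -> num | num A1 | A2 A1 A1 | id | num id; A1 -> num | num A1 | A2 A1 A1 | id; A2 -> num | num A1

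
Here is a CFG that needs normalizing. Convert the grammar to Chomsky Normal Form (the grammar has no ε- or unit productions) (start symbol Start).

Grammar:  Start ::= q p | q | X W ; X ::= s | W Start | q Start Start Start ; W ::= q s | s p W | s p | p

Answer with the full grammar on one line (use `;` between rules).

Introduce a nonterminal for each terminal appearing in a rule of length ≥ 2: X1 → q, X2 → p, X3 → s.
Binarize each right-hand side of length ≥ 3 by chaining fresh nonterminals (Y1, Y2, …): affected rules were X → X1 Start Start Start; W → X3 X2 W.

Start ::= X1 X2 | q | X W; X ::= s | W Start | X1 Y1; W ::= X1 X3 | X3 Y3 | X3 X2 | p; X1 ::= q; X2 ::= p; X3 ::= s; Y1 ::= Start Y2; Y2 ::= Start Start; Y3 ::= X2 W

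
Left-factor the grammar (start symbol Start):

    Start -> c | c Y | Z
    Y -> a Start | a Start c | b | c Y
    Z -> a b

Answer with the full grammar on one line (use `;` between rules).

Start has alternatives sharing prefix 'c': factor to Start → c Start1 with Start1 → ε | Y.
Y has alternatives sharing prefix 'a Start': factor to Y → a Start Y1 with Y1 → ε | c.

Start -> Z | c Start1; Y -> b | c Y | a Start Y1; Z -> a b; Start1 -> eps | Y; Y1 -> eps | c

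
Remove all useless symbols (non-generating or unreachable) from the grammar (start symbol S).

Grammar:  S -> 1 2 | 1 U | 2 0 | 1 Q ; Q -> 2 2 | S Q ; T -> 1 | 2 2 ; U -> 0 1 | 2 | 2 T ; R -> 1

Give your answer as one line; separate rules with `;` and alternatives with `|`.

Generating nonterminals: {Q, R, S, T, U}.
Reachable from S after that: {Q, S, T, U}.
Removed useless symbols: {R} and every production mentioning them.

S -> 1 2 | 1 U | 2 0 | 1 Q; Q -> 2 2 | S Q; T -> 1 | 2 2; U -> 0 1 | 2 | 2 T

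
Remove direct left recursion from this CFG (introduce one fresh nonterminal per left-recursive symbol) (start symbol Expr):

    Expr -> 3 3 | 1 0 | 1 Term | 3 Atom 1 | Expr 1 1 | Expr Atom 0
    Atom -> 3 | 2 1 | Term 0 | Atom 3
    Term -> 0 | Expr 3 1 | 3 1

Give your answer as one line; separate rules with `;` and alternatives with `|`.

Expr -> 3 3 Expr1 | 1 0 Expr1 | 1 Term Expr1 | 3 Atom 1 Expr1; Atom -> 3 Atom1 | 2 1 Atom1 | Term 0 Atom1; Term -> 0 | Expr 3 1 | 3 1; Expr1 -> 1 1 Expr1 | Atom 0 Expr1 | eps; Atom1 -> 3 Atom1 | eps

Left recursion appears on Expr, Atom.
For Expr: α = {1 1, Atom 0}, β = {3 3, 1 0, 1 Term, 3 Atom 1}. Rewrite as Expr → β Expr1 and Expr1 → α Expr1 | ε.
For Atom: α = {3}, β = {3, 2 1, Term 0}. Rewrite as Atom → β Atom1 and Atom1 → α Atom1 | ε.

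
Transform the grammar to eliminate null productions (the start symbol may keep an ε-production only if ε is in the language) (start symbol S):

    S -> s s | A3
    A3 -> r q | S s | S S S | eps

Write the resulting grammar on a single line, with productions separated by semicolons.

S -> s s | A3 | eps; A3 -> r q | S s | s | S S S | S S | S

Nullable nonterminals: {A3, S}.
ε ∈ L(G) since S is nullable, so keep S → ε.
For each production, add variants omitting each subset of nullable occurrences: A3 → S s gives S s | s. A3 → S S S gives S S S | S S | S.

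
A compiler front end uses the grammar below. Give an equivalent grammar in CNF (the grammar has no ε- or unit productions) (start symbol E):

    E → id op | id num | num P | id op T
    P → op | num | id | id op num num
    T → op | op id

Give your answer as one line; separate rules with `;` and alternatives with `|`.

Introduce a nonterminal for each terminal appearing in a rule of length ≥ 2: X1 → id, X2 → op, X3 → num.
Binarize each right-hand side of length ≥ 3 by chaining fresh nonterminals (Y1, Y2, …): affected rules were E → X1 X2 T; P → X1 X2 X3 X3.

E → X1 X2 | X1 X3 | X3 P | X1 Y1; P → op | num | id | X1 Y2; T → op | X2 X1; X1 → id; X2 → op; X3 → num; Y1 → X2 T; Y2 → X2 Y3; Y3 → X3 X3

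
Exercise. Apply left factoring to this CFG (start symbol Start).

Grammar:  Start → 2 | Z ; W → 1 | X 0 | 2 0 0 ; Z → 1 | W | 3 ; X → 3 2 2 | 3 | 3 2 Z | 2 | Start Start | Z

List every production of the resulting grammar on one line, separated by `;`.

X has alternatives sharing prefix '3': factor to X → 3 X1 with X1 → 2 2 | ε | 2 Z.
X1 has alternatives sharing prefix '2': factor to X1 → 2 X11 with X11 → 2 | Z.

Start → 2 | Z; W → 1 | X 0 | 2 0 0; Z → 1 | W | 3; X → 2 | Start Start | Z | 3 X1; X1 → eps | 2 X11; X11 → 2 | Z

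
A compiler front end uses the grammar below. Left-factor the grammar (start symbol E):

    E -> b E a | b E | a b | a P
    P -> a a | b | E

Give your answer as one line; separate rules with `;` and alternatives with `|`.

E has alternatives sharing prefix 'b E': factor to E → b E E' with E' → a | ε.
E has alternatives sharing prefix 'a': factor to E → a E'' with E'' → b | P.

E -> b E E' | a E''; P -> a a | b | E; E' -> a | epsilon; E'' -> b | P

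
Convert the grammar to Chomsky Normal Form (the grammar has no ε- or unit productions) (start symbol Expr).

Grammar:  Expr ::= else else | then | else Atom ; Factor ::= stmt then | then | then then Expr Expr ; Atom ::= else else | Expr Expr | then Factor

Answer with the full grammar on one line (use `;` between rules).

Introduce a nonterminal for each terminal appearing in a rule of length ≥ 2: X1 → else, X2 → stmt, X3 → then.
Binarize each right-hand side of length ≥ 3 by chaining fresh nonterminals (Y1, Y2, …): affected rules were Factor → X3 X3 Expr Expr.

Expr ::= X1 X1 | then | X1 Atom; Factor ::= X2 X3 | then | X3 Y1; Atom ::= X1 X1 | Expr Expr | X3 Factor; X1 ::= else; X2 ::= stmt; X3 ::= then; Y1 ::= X3 Y2; Y2 ::= Expr Expr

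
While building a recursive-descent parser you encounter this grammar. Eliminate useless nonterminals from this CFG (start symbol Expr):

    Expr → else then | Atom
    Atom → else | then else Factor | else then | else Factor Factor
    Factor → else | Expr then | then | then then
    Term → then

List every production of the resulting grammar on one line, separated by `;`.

Expr → else then | Atom; Atom → else | then else Factor | else then | else Factor Factor; Factor → else | Expr then | then | then then

Generating nonterminals: {Atom, Expr, Factor, Term}.
Reachable from Expr after that: {Atom, Expr, Factor}.
Removed useless symbols: {Term} and every production mentioning them.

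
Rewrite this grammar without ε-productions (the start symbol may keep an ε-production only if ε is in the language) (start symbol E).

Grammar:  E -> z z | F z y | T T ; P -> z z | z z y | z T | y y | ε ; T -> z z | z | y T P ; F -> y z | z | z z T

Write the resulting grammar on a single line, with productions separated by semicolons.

Nullable nonterminals: {P}.
ε ∉ L(G), so no ε-production is kept.
Expand every rule over subsets of its nullable positions: T → y T P gives y T P | y T.

E -> z z | F z y | T T; P -> z z | z z y | z T | y y; T -> z z | z | y T P | y T; F -> y z | z | z z T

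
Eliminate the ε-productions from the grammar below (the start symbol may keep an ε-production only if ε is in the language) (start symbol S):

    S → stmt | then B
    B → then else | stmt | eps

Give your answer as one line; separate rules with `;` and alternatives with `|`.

S → stmt | then B | then; B → then else | stmt

Nullable set = {B}.
ε ∉ L(G), so no ε-production is kept.
For each production, add variants omitting each subset of nullable occurrences: S → then B gives then B | then.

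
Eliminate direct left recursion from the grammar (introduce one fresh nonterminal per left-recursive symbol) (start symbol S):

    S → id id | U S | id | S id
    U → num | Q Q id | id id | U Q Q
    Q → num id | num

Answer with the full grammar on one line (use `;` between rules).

S, U are directly left-recursive.
For S: α = {id}, β = {id id, U S, id}. Rewrite as S → β S' and S' → α S' | ε.
For U: α = {Q Q}, β = {num, Q Q id, id id}. Rewrite as U → β U' and U' → α U' | ε.

S → id id S' | U S S' | id S'; U → num U' | Q Q id U' | id id U'; Q → num id | num; S' → id S' | ε; U' → Q Q U' | ε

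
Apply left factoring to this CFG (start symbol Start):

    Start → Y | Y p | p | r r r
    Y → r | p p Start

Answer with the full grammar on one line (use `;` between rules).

Start has alternatives sharing prefix 'Y': factor to Start → Y Start1 with Start1 → ε | p.

Start → p | r r r | Y Start1; Y → r | p p Start; Start1 → ε | p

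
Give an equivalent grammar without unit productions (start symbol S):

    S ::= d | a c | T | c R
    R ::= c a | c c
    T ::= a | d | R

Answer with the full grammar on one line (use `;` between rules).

S ::= d | a c | c R | c a | c c | a; R ::= c a | c c; T ::= c a | c c | a | d

Unit pairs: S ⇒* {R, T}; T ⇒* {R}.
Replace each nonterminal's rules with the union of the non-unit rules of every nonterminal it unit-derives.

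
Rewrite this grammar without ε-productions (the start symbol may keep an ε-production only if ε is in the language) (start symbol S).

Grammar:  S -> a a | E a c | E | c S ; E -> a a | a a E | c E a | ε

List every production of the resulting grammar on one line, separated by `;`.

Nullable nonterminals: {E, S}.
ε ∈ L(G) since S is nullable, so keep S → ε.
Expand every rule over subsets of its nullable positions: S → E a c gives E a c | a c. S → c S gives c S | c. E → c E a gives c E a | c a.

S -> a a | E a c | a c | E | c S | c | ε; E -> a a | a a E | c E a | c a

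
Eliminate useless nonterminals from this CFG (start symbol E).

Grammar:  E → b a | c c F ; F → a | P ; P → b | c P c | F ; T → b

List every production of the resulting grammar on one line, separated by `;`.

Generating nonterminals: {E, F, P, T}.
Reachable from E after that: {E, F, P}.
Removed useless symbols: {T} and every production mentioning them.

E → b a | c c F; F → a | P; P → b | c P c | F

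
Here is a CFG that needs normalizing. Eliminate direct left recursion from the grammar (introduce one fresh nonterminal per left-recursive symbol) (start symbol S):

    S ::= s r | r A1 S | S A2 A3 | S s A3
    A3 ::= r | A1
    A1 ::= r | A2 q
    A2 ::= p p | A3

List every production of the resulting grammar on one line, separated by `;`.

Directly left-recursive nonterminal: S.
For S: α = {A2 A3, s A3}, β = {s r, r A1 S}. Rewrite as S → β S' and S' → α S' | ε.

S ::= s r S' | r A1 S S'; A3 ::= r | A1; A1 ::= r | A2 q; A2 ::= p p | A3; S' ::= A2 A3 S' | s A3 S' | ε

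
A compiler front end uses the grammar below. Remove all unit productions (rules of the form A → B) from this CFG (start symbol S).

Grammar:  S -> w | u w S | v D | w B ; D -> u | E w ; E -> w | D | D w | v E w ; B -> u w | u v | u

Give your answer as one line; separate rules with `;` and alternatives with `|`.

Unit pairs: E ⇒* {D}.
Replace each nonterminal's rules with the union of the non-unit rules of every nonterminal it unit-derives.

S -> w | u w S | v D | w B; D -> u | E w; E -> w | D w | v E w | u | E w; B -> u w | u v | u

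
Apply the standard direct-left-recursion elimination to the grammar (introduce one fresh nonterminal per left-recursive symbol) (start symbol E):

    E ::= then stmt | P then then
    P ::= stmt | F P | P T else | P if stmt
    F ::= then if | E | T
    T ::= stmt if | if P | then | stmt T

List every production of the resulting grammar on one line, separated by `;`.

P is directly left-recursive.
For P: α = {T else, if stmt}, β = {stmt, F P}. Rewrite as P → β P' and P' → α P' | ε.

E ::= then stmt | P then then; P ::= stmt P' | F P P'; F ::= then if | E | T; T ::= stmt if | if P | then | stmt T; P' ::= T else P' | if stmt P' | eps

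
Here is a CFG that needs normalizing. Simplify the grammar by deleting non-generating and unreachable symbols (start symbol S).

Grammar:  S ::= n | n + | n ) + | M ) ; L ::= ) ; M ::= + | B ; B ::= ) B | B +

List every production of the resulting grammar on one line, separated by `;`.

Generating nonterminals: {L, M, S}.
Reachable from S after that: {M, S}.
Removed useless symbols: {B, L} and every production mentioning them.

S ::= n | n + | n ) + | M ); M ::= +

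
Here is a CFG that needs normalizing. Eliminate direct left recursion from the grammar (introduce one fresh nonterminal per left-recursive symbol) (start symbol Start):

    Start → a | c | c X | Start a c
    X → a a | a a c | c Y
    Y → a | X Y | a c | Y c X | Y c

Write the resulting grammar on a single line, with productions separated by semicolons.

Start → a Start1 | c Start1 | c X Start1; X → a a | a a c | c Y; Y → a Y1 | X Y Y1 | a c Y1; Start1 → a c Start1 | ε; Y1 → c X Y1 | c Y1 | ε

Directly left-recursive nonterminals: Start, Y.
For Start: α = {a c}, β = {a, c, c X}. Rewrite as Start → β Start1 and Start1 → α Start1 | ε.
For Y: α = {c X, c}, β = {a, X Y, a c}. Rewrite as Y → β Y1 and Y1 → α Y1 | ε.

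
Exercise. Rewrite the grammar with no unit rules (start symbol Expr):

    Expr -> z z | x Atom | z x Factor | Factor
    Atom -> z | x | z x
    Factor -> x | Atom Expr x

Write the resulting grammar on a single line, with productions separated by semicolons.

Expr -> x | Atom Expr x | z z | x Atom | z x Factor; Atom -> z | x | z x; Factor -> x | Atom Expr x

Unit pairs: Expr ⇒* {Factor}.
For every A with A ⇒* B via unit rules, add B's non-unit alternatives to A; then delete every rule of the form X → Y.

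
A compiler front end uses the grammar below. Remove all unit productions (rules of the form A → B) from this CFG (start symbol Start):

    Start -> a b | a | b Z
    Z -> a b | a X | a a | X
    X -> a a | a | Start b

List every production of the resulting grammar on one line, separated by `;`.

Unit pairs: Z ⇒* {X}.
For each unit pair (A, B), copy every non-unit production of B to A, then drop all unit productions.

Start -> a b | a | b Z; Z -> a b | a X | a a | a | Start b; X -> a a | a | Start b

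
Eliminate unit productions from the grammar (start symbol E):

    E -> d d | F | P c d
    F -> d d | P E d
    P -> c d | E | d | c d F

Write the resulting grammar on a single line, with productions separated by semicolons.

Unit pairs: E ⇒* {F}; P ⇒* {E, F}.
Replace each nonterminal's rules with the union of the non-unit rules of every nonterminal it unit-derives.

E -> d d | P c d | P E d; F -> d d | P E d; P -> d d | P c d | c d | d | c d F | P E d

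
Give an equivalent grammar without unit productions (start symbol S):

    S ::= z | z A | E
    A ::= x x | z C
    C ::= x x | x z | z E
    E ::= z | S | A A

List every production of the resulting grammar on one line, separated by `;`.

S ::= z | A A | z A; A ::= x x | z C; C ::= x x | x z | z E; E ::= z | A A | z A

Unit pairs: E ⇒* {S}; S ⇒* {E}.
For every A with A ⇒* B via unit rules, add B's non-unit alternatives to A; then delete every rule of the form X → Y.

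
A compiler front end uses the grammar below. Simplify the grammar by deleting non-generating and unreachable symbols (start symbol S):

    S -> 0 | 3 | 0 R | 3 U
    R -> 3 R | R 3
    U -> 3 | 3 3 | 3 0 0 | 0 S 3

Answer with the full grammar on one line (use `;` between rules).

S -> 0 | 3 | 3 U; U -> 3 | 3 3 | 3 0 0 | 0 S 3

Generating nonterminals: {S, U}.
Reachable from S after that: {S, U}.
Removed useless symbols: {R} and every production mentioning them.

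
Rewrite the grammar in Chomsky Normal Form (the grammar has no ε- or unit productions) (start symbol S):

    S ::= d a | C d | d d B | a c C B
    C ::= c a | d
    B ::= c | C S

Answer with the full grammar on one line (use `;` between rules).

S ::= X1 X2 | C X1 | X1 Y1 | X2 Y2; C ::= X3 X2 | d; B ::= c | C S; X1 ::= d; X2 ::= a; X3 ::= c; Y1 ::= X1 B; Y2 ::= X3 Y3; Y3 ::= C B

Introduce a nonterminal for each terminal appearing in a rule of length ≥ 2: X1 → d, X2 → a, X3 → c.
Binarize each right-hand side of length ≥ 3 by chaining fresh nonterminals (Y1, Y2, …): affected rules were S → X1 X1 B; S → X2 X3 C B.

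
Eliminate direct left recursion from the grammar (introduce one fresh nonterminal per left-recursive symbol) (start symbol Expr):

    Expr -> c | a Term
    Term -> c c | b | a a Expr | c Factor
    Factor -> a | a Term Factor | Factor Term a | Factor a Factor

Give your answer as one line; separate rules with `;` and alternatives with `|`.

Directly left-recursive nonterminal: Factor.
For Factor: α = {Term a, a Factor}, β = {a, a Term Factor}. Rewrite as Factor → β Factor1 and Factor1 → α Factor1 | ε.

Expr -> c | a Term; Term -> c c | b | a a Expr | c Factor; Factor -> a Factor1 | a Term Factor Factor1; Factor1 -> Term a Factor1 | a Factor Factor1 | ε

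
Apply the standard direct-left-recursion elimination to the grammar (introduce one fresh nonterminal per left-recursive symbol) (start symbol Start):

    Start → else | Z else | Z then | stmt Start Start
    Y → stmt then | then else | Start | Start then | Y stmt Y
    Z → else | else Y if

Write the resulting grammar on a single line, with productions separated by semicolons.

Start → else | Z else | Z then | stmt Start Start; Y → stmt then Y1 | then else Y1 | Start Y1 | Start then Y1; Z → else | else Y if; Y1 → stmt Y Y1 | epsilon

Y is directly left-recursive.
For Y: α = {stmt Y}, β = {stmt then, then else, Start, Start then}. Rewrite as Y → β Y1 and Y1 → α Y1 | ε.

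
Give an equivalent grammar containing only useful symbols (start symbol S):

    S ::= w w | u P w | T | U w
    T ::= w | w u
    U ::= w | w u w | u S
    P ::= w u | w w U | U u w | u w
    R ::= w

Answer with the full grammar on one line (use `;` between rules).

S ::= w w | u P w | T | U w; T ::= w | w u; U ::= w | w u w | u S; P ::= w u | w w U | U u w | u w

Generating nonterminals: {P, R, S, T, U}.
Reachable from S after that: {P, S, T, U}.
Removed useless symbols: {R} and every production mentioning them.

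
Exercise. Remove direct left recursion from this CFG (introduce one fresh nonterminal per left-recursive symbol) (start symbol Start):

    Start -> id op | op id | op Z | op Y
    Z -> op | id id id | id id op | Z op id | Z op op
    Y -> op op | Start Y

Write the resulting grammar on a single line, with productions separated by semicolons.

Start -> id op | op id | op Z | op Y; Z -> op Z1 | id id id Z1 | id id op Z1; Y -> op op | Start Y; Z1 -> op id Z1 | op op Z1 | ε

Directly left-recursive nonterminal: Z.
For Z: α = {op id, op op}, β = {op, id id id, id id op}. Rewrite as Z → β Z1 and Z1 → α Z1 | ε.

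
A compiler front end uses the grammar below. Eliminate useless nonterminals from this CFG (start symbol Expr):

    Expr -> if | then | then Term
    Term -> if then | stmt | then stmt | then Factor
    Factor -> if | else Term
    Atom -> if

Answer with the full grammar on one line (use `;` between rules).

Expr -> if | then | then Term; Term -> if then | stmt | then stmt | then Factor; Factor -> if | else Term

Generating nonterminals: {Atom, Expr, Factor, Term}.
Reachable from Expr after that: {Expr, Factor, Term}.
Removed useless symbols: {Atom} and every production mentioning them.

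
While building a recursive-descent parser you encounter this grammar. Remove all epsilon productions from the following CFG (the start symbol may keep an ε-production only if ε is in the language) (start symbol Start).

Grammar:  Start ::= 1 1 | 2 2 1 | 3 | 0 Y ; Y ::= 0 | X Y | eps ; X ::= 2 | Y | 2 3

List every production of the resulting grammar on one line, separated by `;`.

Nullable set = {X, Y}.
ε ∉ L(G), so no ε-production is kept.
Add the nullable-subset variants: Start → 0 Y gives 0 Y | 0. Y → X Y gives X Y | X.

Start ::= 1 1 | 2 2 1 | 3 | 0 Y | 0; Y ::= 0 | X Y | X; X ::= 2 | Y | 2 3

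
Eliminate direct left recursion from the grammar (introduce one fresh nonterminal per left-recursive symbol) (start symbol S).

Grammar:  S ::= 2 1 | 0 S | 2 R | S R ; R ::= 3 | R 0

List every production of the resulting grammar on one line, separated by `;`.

S, R are directly left-recursive.
For S: α = {R}, β = {2 1, 0 S, 2 R}. Rewrite as S → β S' and S' → α S' | ε.
For R: α = {0}, β = {3}. Rewrite as R → β R' and R' → α R' | ε.

S ::= 2 1 S' | 0 S S' | 2 R S'; R ::= 3 R'; S' ::= R S' | ε; R' ::= 0 R' | ε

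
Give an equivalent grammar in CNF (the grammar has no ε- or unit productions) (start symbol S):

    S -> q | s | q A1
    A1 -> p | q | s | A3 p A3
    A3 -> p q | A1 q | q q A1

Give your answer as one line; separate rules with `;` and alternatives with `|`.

S -> q | s | X1 A1; A1 -> p | q | s | A3 Y1; A3 -> X2 X1 | A1 X1 | X1 Y2; X1 -> q; X2 -> p; Y1 -> X2 A3; Y2 -> X1 A1

Introduce a nonterminal for each terminal appearing in a rule of length ≥ 2: X1 → q, X2 → p.
Binarize each right-hand side of length ≥ 3 by chaining fresh nonterminals (Y1, Y2, …): affected rules were A1 → A3 X2 A3; A3 → X1 X1 A1.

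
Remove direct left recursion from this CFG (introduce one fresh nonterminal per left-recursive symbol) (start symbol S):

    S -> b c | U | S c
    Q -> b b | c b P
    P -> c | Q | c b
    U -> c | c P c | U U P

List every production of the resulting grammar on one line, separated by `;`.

S, U are directly left-recursive.
For S: α = {c}, β = {b c, U}. Rewrite as S → β S' and S' → α S' | ε.
For U: α = {U P}, β = {c, c P c}. Rewrite as U → β U' and U' → α U' | ε.

S -> b c S' | U S'; Q -> b b | c b P; P -> c | Q | c b; U -> c U' | c P c U'; S' -> c S' | eps; U' -> U P U' | eps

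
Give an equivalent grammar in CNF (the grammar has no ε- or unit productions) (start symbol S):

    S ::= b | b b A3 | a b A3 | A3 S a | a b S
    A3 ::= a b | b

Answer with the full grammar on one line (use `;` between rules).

S ::= b | X1 Y1 | X2 Y2 | A3 Y3 | X2 Y4; A3 ::= X2 X1 | b; X1 ::= b; X2 ::= a; Y1 ::= X1 A3; Y2 ::= X1 A3; Y3 ::= S X2; Y4 ::= X1 S

Introduce a nonterminal for each terminal appearing in a rule of length ≥ 2: X1 → b, X2 → a.
Binarize each right-hand side of length ≥ 3 by chaining fresh nonterminals (Y1, Y2, …): affected rules were S → X1 X1 A3; S → X2 X1 A3; S → A3 S X2; S → X2 X1 S.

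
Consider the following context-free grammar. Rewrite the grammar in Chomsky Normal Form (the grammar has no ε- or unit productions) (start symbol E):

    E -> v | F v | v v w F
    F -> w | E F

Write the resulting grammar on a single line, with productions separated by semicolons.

E -> v | F X1 | X1 Y1; F -> w | E F; X1 -> v; X2 -> w; Y1 -> X1 Y2; Y2 -> X2 F

Introduce a nonterminal for each terminal appearing in a rule of length ≥ 2: X1 → v, X2 → w.
Binarize each right-hand side of length ≥ 3 by chaining fresh nonterminals (Y1, Y2, …): affected rules were E → X1 X1 X2 F.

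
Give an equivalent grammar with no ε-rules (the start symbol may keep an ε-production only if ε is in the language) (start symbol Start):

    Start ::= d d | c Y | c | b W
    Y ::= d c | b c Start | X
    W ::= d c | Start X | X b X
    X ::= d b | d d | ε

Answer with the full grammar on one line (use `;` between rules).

Start ::= d d | c Y | c | b W; Y ::= d c | b c Start | X; W ::= d c | Start X | Start | X b X | X b | b X | b; X ::= d b | d d

The nullable symbols are {X, Y}.
ε ∉ L(G), so no ε-production is kept.
Add the nullable-subset variants: Start → c Y gives c Y | c. W → Start X gives Start X | Start. W → X b X gives X b X | X b | b X | b.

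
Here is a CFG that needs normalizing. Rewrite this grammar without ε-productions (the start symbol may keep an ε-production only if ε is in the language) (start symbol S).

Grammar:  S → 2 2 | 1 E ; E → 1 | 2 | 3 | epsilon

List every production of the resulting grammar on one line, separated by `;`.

S → 2 2 | 1 E | 1; E → 1 | 2 | 3

Nullable set = {E}.
ε ∉ L(G), so no ε-production is kept.
For each production, add variants omitting each subset of nullable occurrences: S → 1 E gives 1 E | 1.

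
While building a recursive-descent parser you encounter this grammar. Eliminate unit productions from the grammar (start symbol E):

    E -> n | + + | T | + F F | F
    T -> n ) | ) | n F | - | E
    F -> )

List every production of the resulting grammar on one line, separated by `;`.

Unit pairs: E ⇒* {F, T}; T ⇒* {E, F}.
Replace each nonterminal's rules with the union of the non-unit rules of every nonterminal it unit-derives.

E -> n | + + | + F F | ) | n ) | n F | -; T -> n | + + | + F F | ) | n ) | n F | -; F -> )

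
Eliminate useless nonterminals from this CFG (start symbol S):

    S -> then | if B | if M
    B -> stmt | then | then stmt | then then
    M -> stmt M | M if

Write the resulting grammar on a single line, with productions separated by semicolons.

S -> then | if B; B -> stmt | then | then stmt | then then

Generating nonterminals: {B, S}.
Reachable from S after that: {B, S}.
Removed useless symbols: {M} and every production mentioning them.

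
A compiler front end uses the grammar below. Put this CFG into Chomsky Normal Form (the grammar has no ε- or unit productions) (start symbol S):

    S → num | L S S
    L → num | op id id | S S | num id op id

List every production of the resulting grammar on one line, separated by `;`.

S → num | L Y1; L → num | X1 Y2 | S S | X3 Y3; X1 → op; X2 → id; X3 → num; Y1 → S S; Y2 → X2 X2; Y3 → X2 Y4; Y4 → X1 X2

Introduce a nonterminal for each terminal appearing in a rule of length ≥ 2: X1 → op, X2 → id, X3 → num.
Binarize each right-hand side of length ≥ 3 by chaining fresh nonterminals (Y1, Y2, …): affected rules were S → L S S; L → X1 X2 X2; L → X3 X2 X1 X2.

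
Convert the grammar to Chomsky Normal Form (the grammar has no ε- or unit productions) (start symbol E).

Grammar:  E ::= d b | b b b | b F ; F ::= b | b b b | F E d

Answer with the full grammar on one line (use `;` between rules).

Introduce a nonterminal for each terminal appearing in a rule of length ≥ 2: X1 → d, X2 → b.
Binarize each right-hand side of length ≥ 3 by chaining fresh nonterminals (Y1, Y2, …): affected rules were E → X2 X2 X2; F → X2 X2 X2; F → F E X1.

E ::= X1 X2 | X2 Y1 | X2 F; F ::= b | X2 Y2 | F Y3; X1 ::= d; X2 ::= b; Y1 ::= X2 X2; Y2 ::= X2 X2; Y3 ::= E X1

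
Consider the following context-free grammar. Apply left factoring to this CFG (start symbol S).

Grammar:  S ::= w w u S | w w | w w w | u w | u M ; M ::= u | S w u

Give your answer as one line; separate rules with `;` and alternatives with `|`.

S ::= w w S' | u S''; M ::= u | S w u; S' ::= u S | ε | w; S'' ::= w | M

S has alternatives sharing prefix 'w w': factor to S → w w S' with S' → u S | ε | w.
S has alternatives sharing prefix 'u': factor to S → u S'' with S'' → w | M.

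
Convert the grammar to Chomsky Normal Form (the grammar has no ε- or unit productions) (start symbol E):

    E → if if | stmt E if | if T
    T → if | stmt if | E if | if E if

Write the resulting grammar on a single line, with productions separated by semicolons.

Introduce a nonterminal for each terminal appearing in a rule of length ≥ 2: X1 → if, X2 → stmt.
Binarize each right-hand side of length ≥ 3 by chaining fresh nonterminals (Y1, Y2, …): affected rules were E → X2 E X1; T → X1 E X1.

E → X1 X1 | X2 Y1 | X1 T; T → if | X2 X1 | E X1 | X1 Y2; X1 → if; X2 → stmt; Y1 → E X1; Y2 → E X1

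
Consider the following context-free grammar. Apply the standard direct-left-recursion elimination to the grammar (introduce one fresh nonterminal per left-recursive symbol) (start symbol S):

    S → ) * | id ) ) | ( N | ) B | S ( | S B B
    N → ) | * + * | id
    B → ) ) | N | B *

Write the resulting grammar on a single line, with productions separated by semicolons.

S → ) * S' | id ) ) S' | ( N S' | ) B S'; N → ) | * + * | id; B → ) ) B' | N B'; S' → ( S' | B B S' | epsilon; B' → * B' | epsilon

Directly left-recursive nonterminals: S, B.
For S: α = {(, B B}, β = {) *, id ) ), ( N, ) B}. Rewrite as S → β S' and S' → α S' | ε.
For B: α = {*}, β = {) ), N}. Rewrite as B → β B' and B' → α B' | ε.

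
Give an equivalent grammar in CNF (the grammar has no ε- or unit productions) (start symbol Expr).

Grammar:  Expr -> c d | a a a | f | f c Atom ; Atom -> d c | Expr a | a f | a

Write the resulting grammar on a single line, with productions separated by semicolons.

Expr -> X1 X2 | X3 Y1 | f | X4 Y2; Atom -> X2 X1 | Expr X3 | X3 X4 | a; X1 -> c; X2 -> d; X3 -> a; X4 -> f; Y1 -> X3 X3; Y2 -> X1 Atom

Introduce a nonterminal for each terminal appearing in a rule of length ≥ 2: X1 → c, X2 → d, X3 → a, X4 → f.
Binarize each right-hand side of length ≥ 3 by chaining fresh nonterminals (Y1, Y2, …): affected rules were Expr → X3 X3 X3; Expr → X4 X1 Atom.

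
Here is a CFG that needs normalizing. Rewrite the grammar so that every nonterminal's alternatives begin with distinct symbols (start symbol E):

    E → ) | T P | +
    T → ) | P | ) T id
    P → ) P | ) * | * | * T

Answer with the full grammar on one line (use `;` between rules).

E → ) | T P | +; T → P | ) T'; P → ) P' | * P''; T' → eps | T id; P' → P | *; P'' → eps | T

T has alternatives sharing prefix ')': factor to T → ) T' with T' → ε | T id.
P has alternatives sharing prefix ')': factor to P → ) P' with P' → P | *.
P has alternatives sharing prefix '*': factor to P → * P'' with P'' → ε | T.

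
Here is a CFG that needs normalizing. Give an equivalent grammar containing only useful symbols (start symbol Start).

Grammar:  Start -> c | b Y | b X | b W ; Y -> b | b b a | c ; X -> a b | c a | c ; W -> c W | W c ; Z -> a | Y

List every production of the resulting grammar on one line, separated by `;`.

Generating nonterminals: {Start, X, Y, Z}.
Reachable from Start after that: {Start, X, Y}.
Removed useless symbols: {W, Z} and every production mentioning them.

Start -> c | b Y | b X; Y -> b | b b a | c; X -> a b | c a | c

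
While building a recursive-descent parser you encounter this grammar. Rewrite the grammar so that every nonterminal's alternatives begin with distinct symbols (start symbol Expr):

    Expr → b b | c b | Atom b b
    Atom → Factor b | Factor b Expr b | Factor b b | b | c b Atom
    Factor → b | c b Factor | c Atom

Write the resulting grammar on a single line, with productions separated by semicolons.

Expr → b b | c b | Atom b b; Atom → b | c b Atom | Factor b Atom1; Factor → b | c Factor1; Atom1 → epsilon | Expr b | b; Factor1 → b Factor | Atom

Atom has alternatives sharing prefix 'Factor b': factor to Atom → Factor b Atom1 with Atom1 → ε | Expr b | b.
Factor has alternatives sharing prefix 'c': factor to Factor → c Factor1 with Factor1 → b Factor | Atom.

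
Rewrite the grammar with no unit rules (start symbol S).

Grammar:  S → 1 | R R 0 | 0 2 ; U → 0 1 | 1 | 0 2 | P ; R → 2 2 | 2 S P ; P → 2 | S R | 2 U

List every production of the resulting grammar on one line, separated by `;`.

Unit pairs: U ⇒* {P}.
Replace each nonterminal's rules with the union of the non-unit rules of every nonterminal it unit-derives.

S → 1 | R R 0 | 0 2; U → 0 1 | 1 | 0 2 | 2 | S R | 2 U; R → 2 2 | 2 S P; P → 2 | S R | 2 U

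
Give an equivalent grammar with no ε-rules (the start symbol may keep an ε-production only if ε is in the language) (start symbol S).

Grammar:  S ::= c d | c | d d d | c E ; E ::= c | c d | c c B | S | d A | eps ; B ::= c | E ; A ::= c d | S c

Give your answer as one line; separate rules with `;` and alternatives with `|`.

Nullable nonterminals: {B, E}.
ε ∉ L(G), so no ε-production is kept.
For each production, add variants omitting each subset of nullable occurrences: E → c c B gives c c B | c c.

S ::= c d | c | d d d | c E; E ::= c | c d | c c B | c c | S | d A; B ::= c | E; A ::= c d | S c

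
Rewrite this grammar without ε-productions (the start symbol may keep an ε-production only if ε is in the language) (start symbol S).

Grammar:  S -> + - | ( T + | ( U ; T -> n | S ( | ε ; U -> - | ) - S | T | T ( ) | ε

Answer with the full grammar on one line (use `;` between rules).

The nullable symbols are {T, U}.
ε ∉ L(G), so no ε-production is kept.
Expand every rule over subsets of its nullable positions: S → ( T + gives ( T + | ( +. S → ( U gives ( U | (. U → T ( ) gives T ( ) | ( ).

S -> + - | ( T + | ( + | ( U | (; T -> n | S (; U -> - | ) - S | T | T ( ) | ( )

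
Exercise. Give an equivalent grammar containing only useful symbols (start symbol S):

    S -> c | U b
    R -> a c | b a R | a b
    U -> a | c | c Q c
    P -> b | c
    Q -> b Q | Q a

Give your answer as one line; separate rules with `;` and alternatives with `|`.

S -> c | U b; U -> a | c

Generating nonterminals: {P, R, S, U}.
Reachable from S after that: {S, U}.
Removed useless symbols: {P, Q, R} and every production mentioning them.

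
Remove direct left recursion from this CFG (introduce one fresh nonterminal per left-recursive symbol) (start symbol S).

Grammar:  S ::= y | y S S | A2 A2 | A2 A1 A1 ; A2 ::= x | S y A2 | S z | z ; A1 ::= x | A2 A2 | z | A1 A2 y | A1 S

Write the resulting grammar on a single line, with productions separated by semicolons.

S ::= y | y S S | A2 A2 | A2 A1 A1; A2 ::= x | S y A2 | S z | z; A1 ::= x A1' | A2 A2 A1' | z A1'; A1' ::= A2 y A1' | S A1' | epsilon

Directly left-recursive nonterminal: A1.
For A1: α = {A2 y, S}, β = {x, A2 A2, z}. Rewrite as A1 → β A1' and A1' → α A1' | ε.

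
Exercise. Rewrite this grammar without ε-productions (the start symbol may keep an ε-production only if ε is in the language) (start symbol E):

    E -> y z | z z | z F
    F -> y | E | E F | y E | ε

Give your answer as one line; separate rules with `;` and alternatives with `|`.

Nullable set = {F}.
ε ∉ L(G), so no ε-production is kept.
Expand every rule over subsets of its nullable positions: E → z F gives z F | z.

E -> y z | z z | z F | z; F -> y | E | E F | y E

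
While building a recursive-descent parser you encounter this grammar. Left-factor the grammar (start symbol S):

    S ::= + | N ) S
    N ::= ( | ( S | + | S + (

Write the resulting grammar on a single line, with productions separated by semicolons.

N has alternatives sharing prefix '(': factor to N → ( N' with N' → ε | S.

S ::= + | N ) S; N ::= + | S + ( | ( N'; N' ::= epsilon | S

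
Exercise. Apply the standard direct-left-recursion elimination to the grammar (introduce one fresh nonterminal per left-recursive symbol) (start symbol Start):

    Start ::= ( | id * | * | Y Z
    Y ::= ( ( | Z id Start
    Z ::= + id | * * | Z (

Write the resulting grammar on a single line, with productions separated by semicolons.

Start ::= ( | id * | * | Y Z; Y ::= ( ( | Z id Start; Z ::= + id Z1 | * * Z1; Z1 ::= ( Z1 | ε

Left recursion appears on Z.
For Z: α = {(}, β = {+ id, * *}. Rewrite as Z → β Z1 and Z1 → α Z1 | ε.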